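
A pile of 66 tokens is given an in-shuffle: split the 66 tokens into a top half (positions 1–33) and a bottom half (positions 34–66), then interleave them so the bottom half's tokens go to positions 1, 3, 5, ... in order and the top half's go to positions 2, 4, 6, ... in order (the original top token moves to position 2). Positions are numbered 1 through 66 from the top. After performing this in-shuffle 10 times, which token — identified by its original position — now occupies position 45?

20

Work backwards from position 45, undoing one in-shuffle at a time:
45 ← 56 ← 28 ← 14 ← 7 ← 37 ← 52 ← 26 ← 13 ← 40 ← 20
So the token now at position 45 started at position 20.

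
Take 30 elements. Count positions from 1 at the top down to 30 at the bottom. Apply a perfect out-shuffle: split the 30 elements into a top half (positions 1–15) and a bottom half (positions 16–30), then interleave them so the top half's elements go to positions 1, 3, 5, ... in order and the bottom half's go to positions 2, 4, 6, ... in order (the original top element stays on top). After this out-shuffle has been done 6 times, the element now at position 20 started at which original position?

9

Work backwards from position 20, undoing one out-shuffle at a time:
20 ← 25 ← 13 ← 7 ← 4 ← 17 ← 9
So the element now at position 20 started at position 9.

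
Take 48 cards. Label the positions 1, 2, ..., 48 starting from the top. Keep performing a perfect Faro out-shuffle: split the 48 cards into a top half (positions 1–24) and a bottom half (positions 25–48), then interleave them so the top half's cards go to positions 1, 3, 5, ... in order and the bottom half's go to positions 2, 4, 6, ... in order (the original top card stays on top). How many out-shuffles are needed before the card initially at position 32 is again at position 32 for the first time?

Follow position 32 under repeated out-shuffles:
32 → 16 → 31 → 14 → 27 → 6 → 11 → 21 → ... → 32 (length 23)
It first returns after 23 out-shuffles.

23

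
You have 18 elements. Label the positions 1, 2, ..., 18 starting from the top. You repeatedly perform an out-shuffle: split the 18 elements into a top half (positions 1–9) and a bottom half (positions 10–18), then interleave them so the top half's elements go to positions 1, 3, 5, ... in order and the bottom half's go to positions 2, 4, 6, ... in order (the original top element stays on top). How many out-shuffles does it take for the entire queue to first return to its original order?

The out-shuffle permutes the 18 positions with cycle lengths [1, 1, 8, 8].
Every element is home exactly when every cycle has completed a whole number of laps, i.e. after lcm(1, 8) = 8 out-shuffles.

8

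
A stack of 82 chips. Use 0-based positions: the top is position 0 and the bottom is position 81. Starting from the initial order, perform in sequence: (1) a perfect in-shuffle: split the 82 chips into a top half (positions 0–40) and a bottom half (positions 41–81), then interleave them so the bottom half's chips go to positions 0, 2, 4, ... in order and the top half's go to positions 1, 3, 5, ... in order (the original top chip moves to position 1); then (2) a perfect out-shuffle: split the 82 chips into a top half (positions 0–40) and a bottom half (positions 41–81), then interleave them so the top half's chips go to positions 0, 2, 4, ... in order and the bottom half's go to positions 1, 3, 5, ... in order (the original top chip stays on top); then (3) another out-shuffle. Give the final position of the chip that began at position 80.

69

Track the chip from position 80 forward through each operation:
  after op 1 (in-shuffle): 80 → 78
  after op 2 (out-shuffle): 78 → 75
  after op 3 (out-shuffle): 75 → 69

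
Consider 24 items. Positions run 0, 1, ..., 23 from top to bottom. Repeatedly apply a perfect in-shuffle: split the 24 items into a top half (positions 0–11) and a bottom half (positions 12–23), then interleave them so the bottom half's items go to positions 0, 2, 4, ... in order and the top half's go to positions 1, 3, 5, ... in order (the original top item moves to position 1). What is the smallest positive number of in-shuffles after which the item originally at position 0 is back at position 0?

20

Follow position 0 under repeated in-shuffles:
0 → 1 → 3 → 7 → 15 → 6 → 13 → 2 → 5 → 11 → 23 → 22 → 20 → 16 → 8 → 17 → 10 → 21 → 18 → 12 → 0
It first returns after 20 in-shuffles.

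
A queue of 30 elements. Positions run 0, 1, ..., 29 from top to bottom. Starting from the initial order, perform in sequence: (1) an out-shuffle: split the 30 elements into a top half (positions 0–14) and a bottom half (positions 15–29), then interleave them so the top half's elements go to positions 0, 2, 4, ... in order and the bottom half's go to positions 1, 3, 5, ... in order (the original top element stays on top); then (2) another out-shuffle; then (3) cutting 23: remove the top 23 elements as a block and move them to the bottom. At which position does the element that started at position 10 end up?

18

Track the element from position 10 forward through each operation:
  after op 1 (out-shuffle): 10 → 20
  after op 2 (out-shuffle): 20 → 11
  after op 3 (cut 23): 11 → 18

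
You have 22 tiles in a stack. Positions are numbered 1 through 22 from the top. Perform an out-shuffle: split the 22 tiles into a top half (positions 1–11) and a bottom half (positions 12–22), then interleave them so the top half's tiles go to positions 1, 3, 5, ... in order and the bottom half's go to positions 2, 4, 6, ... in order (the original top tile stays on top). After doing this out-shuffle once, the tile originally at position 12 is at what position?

2

Track the tile's position through each out-shuffle:
12 → 2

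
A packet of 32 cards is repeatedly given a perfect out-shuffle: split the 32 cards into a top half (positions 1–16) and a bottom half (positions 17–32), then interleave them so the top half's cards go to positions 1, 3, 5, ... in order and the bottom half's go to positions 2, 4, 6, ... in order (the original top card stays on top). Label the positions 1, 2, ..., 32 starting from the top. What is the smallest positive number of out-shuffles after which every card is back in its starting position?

The out-shuffle permutes the 32 positions with cycle lengths [1, 1, 5, 5, 5, 5, 5, 5].
Every card is home exactly when every cycle has completed a whole number of laps, i.e. after lcm(1, 5) = 5 out-shuffles.

5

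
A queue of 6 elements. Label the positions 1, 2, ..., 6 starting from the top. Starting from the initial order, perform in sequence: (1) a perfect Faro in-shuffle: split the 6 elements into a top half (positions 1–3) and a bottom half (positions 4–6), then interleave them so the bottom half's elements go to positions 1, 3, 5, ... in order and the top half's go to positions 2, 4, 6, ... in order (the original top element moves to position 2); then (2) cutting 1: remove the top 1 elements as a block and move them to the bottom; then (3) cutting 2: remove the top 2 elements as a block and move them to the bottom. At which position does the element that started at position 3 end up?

3

Track the element from position 3 forward through each operation:
  after op 1 (in-shuffle): 3 → 6
  after op 2 (cut 1): 6 → 5
  after op 3 (cut 2): 5 → 3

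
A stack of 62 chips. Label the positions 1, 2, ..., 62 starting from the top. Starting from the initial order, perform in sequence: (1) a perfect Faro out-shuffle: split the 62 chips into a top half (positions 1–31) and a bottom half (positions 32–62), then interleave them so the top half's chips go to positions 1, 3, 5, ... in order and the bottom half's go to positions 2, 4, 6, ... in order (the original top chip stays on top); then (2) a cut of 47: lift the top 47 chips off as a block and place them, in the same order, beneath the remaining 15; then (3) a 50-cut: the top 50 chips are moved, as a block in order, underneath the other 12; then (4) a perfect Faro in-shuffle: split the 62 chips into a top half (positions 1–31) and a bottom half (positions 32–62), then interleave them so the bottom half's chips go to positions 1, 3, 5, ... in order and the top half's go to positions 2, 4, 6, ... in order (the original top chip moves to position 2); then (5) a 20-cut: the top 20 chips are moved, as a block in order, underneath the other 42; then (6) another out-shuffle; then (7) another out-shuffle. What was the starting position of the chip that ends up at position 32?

Undo the operations in reverse order, starting from position 32:
  undo op 7 (out-shuffle, from bottom half): 32 ← 47
  undo op 6 (out-shuffle, from top half): 47 ← 24
  undo op 5 (cut 20): 24 ← 44
  undo op 4 (in-shuffle, from top half): 44 ← 22
  undo op 3 (cut 50): 22 ← 10
  undo op 2 (cut 47): 10 ← 57
  undo op 1 (out-shuffle, from top half): 57 ← 29
So the chip at position 32 came from original position 29.

29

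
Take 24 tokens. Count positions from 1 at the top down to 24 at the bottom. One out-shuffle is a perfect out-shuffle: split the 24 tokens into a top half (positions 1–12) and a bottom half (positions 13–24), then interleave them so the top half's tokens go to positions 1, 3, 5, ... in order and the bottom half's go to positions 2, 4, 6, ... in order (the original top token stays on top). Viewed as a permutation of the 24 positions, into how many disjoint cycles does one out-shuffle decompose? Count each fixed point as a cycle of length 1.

Trace each unvisited position around until it returns:
(1) (2 3 5 9 17 10 ... len 11) (6 11 21 18 12 23 ... len 11) (24)
4 cycles in total.

4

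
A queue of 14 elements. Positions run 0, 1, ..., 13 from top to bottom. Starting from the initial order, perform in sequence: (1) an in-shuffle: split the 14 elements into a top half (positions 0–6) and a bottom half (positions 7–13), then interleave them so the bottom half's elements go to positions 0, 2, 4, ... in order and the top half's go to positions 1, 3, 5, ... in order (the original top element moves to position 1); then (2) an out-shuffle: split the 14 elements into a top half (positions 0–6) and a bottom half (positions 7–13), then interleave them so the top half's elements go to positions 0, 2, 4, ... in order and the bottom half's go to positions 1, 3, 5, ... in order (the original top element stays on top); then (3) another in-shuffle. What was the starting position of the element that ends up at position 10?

10

Undo the operations in reverse order, starting from position 10:
  undo op 3 (in-shuffle, from bottom half): 10 ← 12
  undo op 2 (out-shuffle, from top half): 12 ← 6
  undo op 1 (in-shuffle, from bottom half): 6 ← 10
So the element at position 10 came from original position 10.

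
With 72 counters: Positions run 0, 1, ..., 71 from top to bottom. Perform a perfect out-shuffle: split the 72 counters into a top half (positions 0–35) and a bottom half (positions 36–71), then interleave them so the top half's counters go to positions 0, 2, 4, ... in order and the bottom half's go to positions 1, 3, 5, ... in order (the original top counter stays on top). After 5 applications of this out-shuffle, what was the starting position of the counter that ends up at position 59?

Work backwards from position 59, undoing one out-shuffle at a time:
59 ← 65 ← 68 ← 34 ← 17 ← 44
So the counter now at position 59 started at position 44.

44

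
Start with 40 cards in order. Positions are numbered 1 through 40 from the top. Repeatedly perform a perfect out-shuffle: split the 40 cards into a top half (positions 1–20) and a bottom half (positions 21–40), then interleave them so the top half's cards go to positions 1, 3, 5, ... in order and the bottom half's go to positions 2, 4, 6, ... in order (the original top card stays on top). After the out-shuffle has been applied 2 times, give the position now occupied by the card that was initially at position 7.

Track the card's position through each out-shuffle:
7 → 13 → 25

25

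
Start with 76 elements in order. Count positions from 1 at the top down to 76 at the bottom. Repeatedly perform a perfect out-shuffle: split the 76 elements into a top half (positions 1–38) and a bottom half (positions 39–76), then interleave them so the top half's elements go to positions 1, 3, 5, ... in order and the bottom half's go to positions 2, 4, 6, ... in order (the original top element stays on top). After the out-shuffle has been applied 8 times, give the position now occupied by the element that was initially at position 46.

46

Track the element's position through each out-shuffle:
46 → 16 → 31 → 61 → 46 → 16 → 31 → 61 → 46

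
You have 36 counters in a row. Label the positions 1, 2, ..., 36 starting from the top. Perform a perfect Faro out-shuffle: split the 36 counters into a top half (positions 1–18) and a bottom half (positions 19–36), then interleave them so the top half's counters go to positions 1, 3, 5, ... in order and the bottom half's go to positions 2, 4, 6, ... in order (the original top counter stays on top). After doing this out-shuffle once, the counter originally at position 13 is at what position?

25

Track the counter's position through each out-shuffle:
13 → 25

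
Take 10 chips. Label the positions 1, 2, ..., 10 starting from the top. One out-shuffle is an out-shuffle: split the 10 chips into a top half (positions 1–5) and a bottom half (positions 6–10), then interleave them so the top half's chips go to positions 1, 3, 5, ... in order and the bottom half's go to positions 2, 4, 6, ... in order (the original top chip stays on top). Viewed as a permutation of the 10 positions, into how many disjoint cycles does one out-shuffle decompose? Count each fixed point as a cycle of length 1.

4

Trace each unvisited position around until it returns:
(1) (2 3 5 9 8 6) (4 7) (10)
4 cycles in total.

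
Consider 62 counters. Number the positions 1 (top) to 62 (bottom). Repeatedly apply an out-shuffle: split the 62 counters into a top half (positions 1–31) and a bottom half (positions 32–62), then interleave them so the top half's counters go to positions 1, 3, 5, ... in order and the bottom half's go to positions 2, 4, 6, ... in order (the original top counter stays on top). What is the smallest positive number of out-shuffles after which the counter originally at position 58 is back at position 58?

60

Follow position 58 under repeated out-shuffles:
58 → 54 → 46 → 30 → 59 → 56 → 50 → 38 → ... → 58 (length 60)
It first returns after 60 out-shuffles.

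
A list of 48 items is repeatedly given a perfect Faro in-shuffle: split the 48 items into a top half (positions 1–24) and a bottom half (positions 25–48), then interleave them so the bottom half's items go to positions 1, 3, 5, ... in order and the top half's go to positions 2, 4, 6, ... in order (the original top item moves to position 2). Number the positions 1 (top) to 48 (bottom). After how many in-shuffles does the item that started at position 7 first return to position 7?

Follow position 7 under repeated in-shuffles:
7 → 14 → 28 → 7
It first returns after 3 in-shuffles.

3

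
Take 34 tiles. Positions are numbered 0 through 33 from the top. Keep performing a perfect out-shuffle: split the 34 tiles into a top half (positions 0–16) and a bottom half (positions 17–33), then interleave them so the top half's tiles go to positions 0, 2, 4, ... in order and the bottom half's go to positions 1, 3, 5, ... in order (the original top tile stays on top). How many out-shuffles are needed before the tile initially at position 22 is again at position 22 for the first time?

Follow position 22 under repeated out-shuffles:
22 → 11 → 22
It first returns after 2 out-shuffles.

2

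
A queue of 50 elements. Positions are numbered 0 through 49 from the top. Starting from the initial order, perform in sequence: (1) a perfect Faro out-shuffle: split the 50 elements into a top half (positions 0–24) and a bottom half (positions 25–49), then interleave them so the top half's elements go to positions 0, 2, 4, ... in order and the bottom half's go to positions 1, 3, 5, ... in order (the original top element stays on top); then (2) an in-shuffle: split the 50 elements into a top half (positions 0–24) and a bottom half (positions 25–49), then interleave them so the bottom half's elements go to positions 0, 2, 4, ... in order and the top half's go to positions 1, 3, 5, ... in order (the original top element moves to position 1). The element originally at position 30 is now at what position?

Track the element from position 30 forward through each operation:
  after op 1 (out-shuffle): 30 → 11
  after op 2 (in-shuffle): 11 → 23

23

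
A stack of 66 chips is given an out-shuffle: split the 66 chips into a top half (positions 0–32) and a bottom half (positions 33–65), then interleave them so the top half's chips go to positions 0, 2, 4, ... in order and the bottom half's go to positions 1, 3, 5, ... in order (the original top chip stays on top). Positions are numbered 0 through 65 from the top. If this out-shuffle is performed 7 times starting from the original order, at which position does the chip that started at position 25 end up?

15

Track the chip's position through each out-shuffle:
25 → 50 → 35 → 5 → 10 → 20 → 40 → 15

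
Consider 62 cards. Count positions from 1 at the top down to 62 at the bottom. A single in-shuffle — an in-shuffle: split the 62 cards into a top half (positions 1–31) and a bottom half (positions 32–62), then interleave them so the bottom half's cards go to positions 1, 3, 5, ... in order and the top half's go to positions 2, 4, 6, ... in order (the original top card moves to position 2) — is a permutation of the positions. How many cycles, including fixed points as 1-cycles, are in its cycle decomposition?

12

Trace each unvisited position around until it returns:
(1 2 4 8 16 32) (3 6 12 24 48 33) (5 10 20 40 17 34) (7 14 28 56 49 35) (9 18 36) (11 22 44 25 50 37) (13 26 52 41 19 38) (15 30 60 57 51 39) ... plus 4 more
12 cycles in total.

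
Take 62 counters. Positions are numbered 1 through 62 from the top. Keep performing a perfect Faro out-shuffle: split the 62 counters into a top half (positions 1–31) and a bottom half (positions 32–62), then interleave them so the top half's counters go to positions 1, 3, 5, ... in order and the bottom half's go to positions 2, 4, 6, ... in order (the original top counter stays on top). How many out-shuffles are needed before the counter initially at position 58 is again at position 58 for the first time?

60

Follow position 58 under repeated out-shuffles:
58 → 54 → 46 → 30 → 59 → 56 → 50 → 38 → ... → 58 (length 60)
It first returns after 60 out-shuffles.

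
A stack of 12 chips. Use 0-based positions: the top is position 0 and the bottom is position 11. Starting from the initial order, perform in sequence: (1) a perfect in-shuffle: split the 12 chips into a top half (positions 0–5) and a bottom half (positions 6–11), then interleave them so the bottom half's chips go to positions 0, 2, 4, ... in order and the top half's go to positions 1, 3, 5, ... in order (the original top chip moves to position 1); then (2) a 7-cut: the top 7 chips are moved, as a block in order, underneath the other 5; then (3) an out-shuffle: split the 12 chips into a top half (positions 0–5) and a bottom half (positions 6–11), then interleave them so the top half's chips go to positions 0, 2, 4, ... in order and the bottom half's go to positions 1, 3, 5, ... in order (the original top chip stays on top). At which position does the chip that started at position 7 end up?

3

Track the chip from position 7 forward through each operation:
  after op 1 (in-shuffle): 7 → 2
  after op 2 (cut 7): 2 → 7
  after op 3 (out-shuffle): 7 → 3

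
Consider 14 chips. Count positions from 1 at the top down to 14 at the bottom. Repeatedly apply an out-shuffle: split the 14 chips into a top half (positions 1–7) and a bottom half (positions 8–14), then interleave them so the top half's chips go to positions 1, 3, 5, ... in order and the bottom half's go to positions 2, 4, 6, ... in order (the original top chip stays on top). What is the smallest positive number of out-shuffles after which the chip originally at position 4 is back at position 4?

12

Follow position 4 under repeated out-shuffles:
4 → 7 → 13 → 12 → 10 → 6 → 11 → 8 → 2 → 3 → 5 → 9 → 4
It first returns after 12 out-shuffles.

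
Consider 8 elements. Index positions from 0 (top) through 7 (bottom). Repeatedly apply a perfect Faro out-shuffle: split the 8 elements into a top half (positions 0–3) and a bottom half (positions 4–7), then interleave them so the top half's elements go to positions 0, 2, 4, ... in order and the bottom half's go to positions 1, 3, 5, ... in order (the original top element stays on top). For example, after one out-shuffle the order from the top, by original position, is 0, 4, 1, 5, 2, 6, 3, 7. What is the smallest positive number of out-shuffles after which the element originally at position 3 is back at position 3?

3

Follow position 3 under repeated out-shuffles:
3 → 6 → 5 → 3
It first returns after 3 out-shuffles.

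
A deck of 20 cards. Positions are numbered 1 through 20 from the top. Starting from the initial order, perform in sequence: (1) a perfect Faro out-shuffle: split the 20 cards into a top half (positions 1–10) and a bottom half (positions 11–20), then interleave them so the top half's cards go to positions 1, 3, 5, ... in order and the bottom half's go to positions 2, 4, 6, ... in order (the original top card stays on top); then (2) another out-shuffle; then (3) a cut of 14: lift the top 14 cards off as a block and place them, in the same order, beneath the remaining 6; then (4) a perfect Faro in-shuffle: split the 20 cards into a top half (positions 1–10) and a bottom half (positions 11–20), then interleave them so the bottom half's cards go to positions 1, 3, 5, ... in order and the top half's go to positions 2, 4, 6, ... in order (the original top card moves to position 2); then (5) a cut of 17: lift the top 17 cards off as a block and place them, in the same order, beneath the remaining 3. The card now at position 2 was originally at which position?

9

Undo the operations in reverse order, starting from position 2:
  undo op 5 (cut 17): 2 ← 19
  undo op 4 (in-shuffle, from bottom half): 19 ← 20
  undo op 3 (cut 14): 20 ← 14
  undo op 2 (out-shuffle, from bottom half): 14 ← 17
  undo op 1 (out-shuffle, from top half): 17 ← 9
So the card at position 2 came from original position 9.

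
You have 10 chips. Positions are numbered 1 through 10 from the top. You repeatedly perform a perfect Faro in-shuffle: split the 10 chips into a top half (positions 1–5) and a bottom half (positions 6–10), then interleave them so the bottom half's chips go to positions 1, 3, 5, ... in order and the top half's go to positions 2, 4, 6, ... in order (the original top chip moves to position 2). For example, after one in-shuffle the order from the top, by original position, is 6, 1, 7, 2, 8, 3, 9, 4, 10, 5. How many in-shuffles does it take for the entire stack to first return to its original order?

10

The in-shuffle permutes the 10 positions with cycle lengths [10].
Every chip is home exactly when every cycle has completed a whole number of laps, i.e. after lcm(10) = 10 in-shuffles.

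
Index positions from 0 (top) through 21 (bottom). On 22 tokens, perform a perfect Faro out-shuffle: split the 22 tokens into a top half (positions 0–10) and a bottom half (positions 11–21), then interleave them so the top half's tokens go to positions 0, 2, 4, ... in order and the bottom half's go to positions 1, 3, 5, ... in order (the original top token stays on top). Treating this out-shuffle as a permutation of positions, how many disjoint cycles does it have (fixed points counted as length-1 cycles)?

7

Trace each unvisited position around until it returns:
(0) (1 2 4 8 16 11) (3 6 12) (5 10 20 19 17 13) (7 14) (9 18 15) (21)
7 cycles in total.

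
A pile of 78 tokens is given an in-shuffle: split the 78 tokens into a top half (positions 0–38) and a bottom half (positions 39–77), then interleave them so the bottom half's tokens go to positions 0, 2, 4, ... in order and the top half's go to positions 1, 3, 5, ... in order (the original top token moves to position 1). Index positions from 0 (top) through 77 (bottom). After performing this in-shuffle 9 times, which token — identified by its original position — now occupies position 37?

0

Work backwards from position 37, undoing one in-shuffle at a time:
37 ← 18 ← 48 ← 63 ← 31 ← 15 ← 7 ← 3 ← 1 ← 0
So the token now at position 37 started at position 0.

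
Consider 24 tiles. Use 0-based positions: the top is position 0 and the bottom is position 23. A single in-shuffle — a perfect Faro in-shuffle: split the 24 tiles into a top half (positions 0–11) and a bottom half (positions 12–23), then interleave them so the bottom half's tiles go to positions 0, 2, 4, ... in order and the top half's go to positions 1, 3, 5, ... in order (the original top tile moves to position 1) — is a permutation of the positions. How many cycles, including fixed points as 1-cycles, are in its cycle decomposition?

Trace each unvisited position around until it returns:
(0 1 3 7 15 6 ... len 20) (4 9 19 14)
2 cycles in total.

2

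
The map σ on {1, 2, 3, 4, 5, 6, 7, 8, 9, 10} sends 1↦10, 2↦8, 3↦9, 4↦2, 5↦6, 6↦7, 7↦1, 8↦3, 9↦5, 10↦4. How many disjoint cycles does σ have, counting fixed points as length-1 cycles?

1

Cycle decomposition: (1 10 4 2 8 3 9 5 6 7).
1 cycle.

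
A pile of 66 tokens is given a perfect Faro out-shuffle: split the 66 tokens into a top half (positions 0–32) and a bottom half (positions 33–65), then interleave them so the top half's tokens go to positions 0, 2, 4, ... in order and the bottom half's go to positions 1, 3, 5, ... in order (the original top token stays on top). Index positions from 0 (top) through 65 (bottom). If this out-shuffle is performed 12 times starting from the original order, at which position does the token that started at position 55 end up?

Track the token's position through each out-shuffle:
55 → 45 → 25 → 50 → 35 → 5 → 10 → 20 → 40 → 15 → 30 → 60 → 55

55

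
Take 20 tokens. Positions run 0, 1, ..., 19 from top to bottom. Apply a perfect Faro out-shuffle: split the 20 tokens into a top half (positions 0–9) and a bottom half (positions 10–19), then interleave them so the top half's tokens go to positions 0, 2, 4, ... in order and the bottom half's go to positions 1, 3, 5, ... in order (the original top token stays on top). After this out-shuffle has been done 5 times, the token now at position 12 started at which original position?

17

Work backwards from position 12, undoing one out-shuffle at a time:
12 ← 6 ← 3 ← 11 ← 15 ← 17
So the token now at position 12 started at position 17.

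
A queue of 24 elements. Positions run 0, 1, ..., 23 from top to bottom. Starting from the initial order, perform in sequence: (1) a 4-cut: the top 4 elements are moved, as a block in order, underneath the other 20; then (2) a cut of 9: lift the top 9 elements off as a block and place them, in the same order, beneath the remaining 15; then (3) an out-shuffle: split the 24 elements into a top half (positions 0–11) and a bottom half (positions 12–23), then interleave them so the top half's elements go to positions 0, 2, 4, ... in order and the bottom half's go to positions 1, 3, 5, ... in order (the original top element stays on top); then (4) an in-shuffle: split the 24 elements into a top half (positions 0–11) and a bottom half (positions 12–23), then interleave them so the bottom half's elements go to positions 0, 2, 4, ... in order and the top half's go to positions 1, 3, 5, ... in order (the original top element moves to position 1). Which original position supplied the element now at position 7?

Undo the operations in reverse order, starting from position 7:
  undo op 4 (in-shuffle, from top half): 7 ← 3
  undo op 3 (out-shuffle, from bottom half): 3 ← 13
  undo op 2 (cut 9): 13 ← 22
  undo op 1 (cut 4): 22 ← 2
So the element at position 7 came from original position 2.

2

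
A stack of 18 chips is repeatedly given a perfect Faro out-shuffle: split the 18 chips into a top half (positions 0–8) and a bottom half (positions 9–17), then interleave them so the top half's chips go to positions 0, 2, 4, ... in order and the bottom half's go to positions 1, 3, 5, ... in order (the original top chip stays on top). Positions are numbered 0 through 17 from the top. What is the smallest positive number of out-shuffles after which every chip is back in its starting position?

The out-shuffle permutes the 18 positions with cycle lengths [1, 1, 8, 8].
Every chip is home exactly when every cycle has completed a whole number of laps, i.e. after lcm(1, 8) = 8 out-shuffles.

8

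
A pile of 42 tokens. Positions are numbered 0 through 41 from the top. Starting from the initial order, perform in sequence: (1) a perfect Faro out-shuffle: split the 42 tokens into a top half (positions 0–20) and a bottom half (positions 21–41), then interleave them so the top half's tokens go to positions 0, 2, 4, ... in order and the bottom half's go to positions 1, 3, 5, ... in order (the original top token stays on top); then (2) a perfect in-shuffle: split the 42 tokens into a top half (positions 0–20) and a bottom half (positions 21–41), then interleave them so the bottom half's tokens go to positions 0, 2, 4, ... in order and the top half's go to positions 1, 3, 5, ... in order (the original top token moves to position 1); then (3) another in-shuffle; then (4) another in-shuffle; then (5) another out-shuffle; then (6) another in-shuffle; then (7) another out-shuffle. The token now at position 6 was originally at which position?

Undo the operations in reverse order, starting from position 6:
  undo op 7 (out-shuffle, from top half): 6 ← 3
  undo op 6 (in-shuffle, from top half): 3 ← 1
  undo op 5 (out-shuffle, from bottom half): 1 ← 21
  undo op 4 (in-shuffle, from top half): 21 ← 10
  undo op 3 (in-shuffle, from bottom half): 10 ← 26
  undo op 2 (in-shuffle, from bottom half): 26 ← 34
  undo op 1 (out-shuffle, from top half): 34 ← 17
So the token at position 6 came from original position 17.

17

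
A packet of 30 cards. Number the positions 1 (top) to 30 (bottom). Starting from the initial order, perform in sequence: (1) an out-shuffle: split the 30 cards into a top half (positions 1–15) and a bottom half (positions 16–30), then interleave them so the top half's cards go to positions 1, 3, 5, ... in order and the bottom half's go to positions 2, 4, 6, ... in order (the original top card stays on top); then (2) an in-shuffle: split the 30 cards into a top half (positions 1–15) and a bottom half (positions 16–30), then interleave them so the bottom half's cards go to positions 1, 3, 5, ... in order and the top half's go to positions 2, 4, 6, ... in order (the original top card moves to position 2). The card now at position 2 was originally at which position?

1

Undo the operations in reverse order, starting from position 2:
  undo op 2 (in-shuffle, from top half): 2 ← 1
  undo op 1 (out-shuffle, from top half): 1 ← 1
So the card at position 2 came from original position 1.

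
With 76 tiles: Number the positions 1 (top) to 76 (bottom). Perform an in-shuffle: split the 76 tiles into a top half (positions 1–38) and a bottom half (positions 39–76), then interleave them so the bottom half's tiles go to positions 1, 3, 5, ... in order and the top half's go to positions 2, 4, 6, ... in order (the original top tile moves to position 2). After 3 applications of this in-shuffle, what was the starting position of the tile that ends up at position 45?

Work backwards from position 45, undoing one in-shuffle at a time:
45 ← 61 ← 69 ← 73
So the tile now at position 45 started at position 73.

73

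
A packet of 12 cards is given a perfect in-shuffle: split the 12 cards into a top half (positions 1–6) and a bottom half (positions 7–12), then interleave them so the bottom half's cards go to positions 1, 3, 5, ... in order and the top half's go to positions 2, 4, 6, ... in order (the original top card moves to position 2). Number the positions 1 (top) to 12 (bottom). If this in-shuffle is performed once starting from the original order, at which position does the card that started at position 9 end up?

Track the card's position through each in-shuffle:
9 → 5

5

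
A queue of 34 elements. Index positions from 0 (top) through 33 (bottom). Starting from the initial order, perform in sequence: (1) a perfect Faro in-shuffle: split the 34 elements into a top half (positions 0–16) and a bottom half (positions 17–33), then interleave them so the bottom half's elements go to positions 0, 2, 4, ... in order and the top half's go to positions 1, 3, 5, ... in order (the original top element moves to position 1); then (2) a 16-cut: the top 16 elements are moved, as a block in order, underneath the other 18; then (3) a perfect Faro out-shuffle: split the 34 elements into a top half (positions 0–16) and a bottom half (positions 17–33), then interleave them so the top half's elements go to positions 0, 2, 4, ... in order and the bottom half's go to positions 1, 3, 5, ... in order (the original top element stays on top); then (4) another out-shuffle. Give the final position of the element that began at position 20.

Track the element from position 20 forward through each operation:
  after op 1 (in-shuffle): 20 → 6
  after op 2 (cut 16): 6 → 24
  after op 3 (out-shuffle): 24 → 15
  after op 4 (out-shuffle): 15 → 30

30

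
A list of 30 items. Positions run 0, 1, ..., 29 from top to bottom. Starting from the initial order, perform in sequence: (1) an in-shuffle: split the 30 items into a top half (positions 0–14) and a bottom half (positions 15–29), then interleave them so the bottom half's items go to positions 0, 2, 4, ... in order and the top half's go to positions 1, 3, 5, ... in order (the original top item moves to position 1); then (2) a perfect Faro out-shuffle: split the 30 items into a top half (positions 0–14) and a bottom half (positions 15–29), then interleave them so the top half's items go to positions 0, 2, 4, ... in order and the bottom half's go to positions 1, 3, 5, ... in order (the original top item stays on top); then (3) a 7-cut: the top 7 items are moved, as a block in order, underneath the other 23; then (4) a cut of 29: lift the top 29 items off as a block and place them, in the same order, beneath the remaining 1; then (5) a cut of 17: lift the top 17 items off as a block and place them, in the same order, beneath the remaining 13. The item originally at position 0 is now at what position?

9

Track the item from position 0 forward through each operation:
  after op 1 (in-shuffle): 0 → 1
  after op 2 (out-shuffle): 1 → 2
  after op 3 (cut 7): 2 → 25
  after op 4 (cut 29): 25 → 26
  after op 5 (cut 17): 26 → 9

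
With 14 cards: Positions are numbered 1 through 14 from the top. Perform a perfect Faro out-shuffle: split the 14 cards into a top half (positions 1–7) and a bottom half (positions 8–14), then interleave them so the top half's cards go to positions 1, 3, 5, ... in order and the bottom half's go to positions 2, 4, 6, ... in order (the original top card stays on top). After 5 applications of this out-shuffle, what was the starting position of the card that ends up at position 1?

Work backwards from position 1, undoing one out-shuffle at a time:
1 ← 1 ← 1 ← 1 ← 1 ← 1
So the card now at position 1 started at position 1.

1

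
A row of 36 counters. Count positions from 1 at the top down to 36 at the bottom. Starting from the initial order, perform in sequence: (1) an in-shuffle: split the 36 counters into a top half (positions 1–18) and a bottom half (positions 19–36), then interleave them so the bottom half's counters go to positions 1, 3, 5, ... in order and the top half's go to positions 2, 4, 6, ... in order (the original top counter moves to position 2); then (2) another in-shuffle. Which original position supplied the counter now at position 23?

Undo the operations in reverse order, starting from position 23:
  undo op 2 (in-shuffle, from bottom half): 23 ← 30
  undo op 1 (in-shuffle, from top half): 30 ← 15
So the counter at position 23 came from original position 15.

15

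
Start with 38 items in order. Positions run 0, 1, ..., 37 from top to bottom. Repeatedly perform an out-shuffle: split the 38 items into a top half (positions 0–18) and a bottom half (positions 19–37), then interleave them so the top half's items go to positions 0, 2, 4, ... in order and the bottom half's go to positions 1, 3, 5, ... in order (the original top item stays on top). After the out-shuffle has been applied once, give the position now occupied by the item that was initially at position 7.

14

Track the item's position through each out-shuffle:
7 → 14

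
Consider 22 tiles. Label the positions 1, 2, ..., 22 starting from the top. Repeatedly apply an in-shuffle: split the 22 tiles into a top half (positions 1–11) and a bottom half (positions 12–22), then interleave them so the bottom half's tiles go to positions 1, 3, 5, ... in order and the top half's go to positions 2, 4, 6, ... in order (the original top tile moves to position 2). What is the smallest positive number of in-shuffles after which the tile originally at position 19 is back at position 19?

11

Follow position 19 under repeated in-shuffles:
19 → 15 → 7 → 14 → 5 → 10 → 20 → 17 → 11 → 22 → 21 → 19
It first returns after 11 in-shuffles.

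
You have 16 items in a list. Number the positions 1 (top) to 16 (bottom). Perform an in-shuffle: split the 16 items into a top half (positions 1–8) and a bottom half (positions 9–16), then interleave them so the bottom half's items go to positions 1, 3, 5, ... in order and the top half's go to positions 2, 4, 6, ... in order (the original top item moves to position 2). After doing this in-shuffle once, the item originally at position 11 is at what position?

5

Track the item's position through each in-shuffle:
11 → 5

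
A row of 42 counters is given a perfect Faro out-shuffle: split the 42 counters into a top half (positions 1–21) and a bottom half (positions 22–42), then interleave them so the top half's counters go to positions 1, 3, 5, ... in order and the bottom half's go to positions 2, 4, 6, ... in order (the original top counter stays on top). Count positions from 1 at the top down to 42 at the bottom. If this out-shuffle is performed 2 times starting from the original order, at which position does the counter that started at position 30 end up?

Track the counter's position through each out-shuffle:
30 → 18 → 35

35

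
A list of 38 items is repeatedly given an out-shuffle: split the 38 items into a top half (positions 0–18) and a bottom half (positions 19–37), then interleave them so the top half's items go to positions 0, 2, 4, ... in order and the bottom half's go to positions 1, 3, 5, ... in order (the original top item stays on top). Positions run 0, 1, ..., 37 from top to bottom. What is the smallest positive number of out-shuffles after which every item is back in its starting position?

The out-shuffle permutes the 38 positions with cycle lengths [1, 1, 36].
Every item is home exactly when every cycle has completed a whole number of laps, i.e. after lcm(1, 36) = 36 out-shuffles.

36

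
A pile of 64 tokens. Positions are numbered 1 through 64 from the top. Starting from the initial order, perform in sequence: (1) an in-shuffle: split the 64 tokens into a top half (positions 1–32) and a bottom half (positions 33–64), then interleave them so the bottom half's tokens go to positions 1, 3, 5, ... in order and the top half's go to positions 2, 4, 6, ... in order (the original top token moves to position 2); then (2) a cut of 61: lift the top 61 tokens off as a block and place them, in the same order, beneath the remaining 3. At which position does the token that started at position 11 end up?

Track the token from position 11 forward through each operation:
  after op 1 (in-shuffle): 11 → 22
  after op 2 (cut 61): 22 → 25

25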